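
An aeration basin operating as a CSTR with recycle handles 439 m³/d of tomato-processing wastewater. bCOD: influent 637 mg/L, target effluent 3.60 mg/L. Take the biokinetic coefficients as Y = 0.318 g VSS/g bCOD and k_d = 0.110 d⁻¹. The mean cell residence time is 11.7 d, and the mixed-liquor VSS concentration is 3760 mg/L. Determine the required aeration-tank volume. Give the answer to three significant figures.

Steady-state biomass mass balance: V·X·(1 + k_d·θ_c) = Y·Q·(S₀ − S)·θ_c, so V = 0.318 × 439 × (637 − 3.60) × 11.7 / [3760 × (1 + 0.110 × 11.7)] = 1.03×10^6 / 8599 = 120.3 m³.

V ≈ 120 m³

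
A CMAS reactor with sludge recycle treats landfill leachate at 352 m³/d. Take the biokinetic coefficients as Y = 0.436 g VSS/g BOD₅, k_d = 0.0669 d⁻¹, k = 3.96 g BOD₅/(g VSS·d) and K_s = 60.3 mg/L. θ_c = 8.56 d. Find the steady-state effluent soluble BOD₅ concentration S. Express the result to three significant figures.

S ≈ 7.18 mg/L

From the Monod/SRT balance for a CMAS, S = K_s·(1+k_d θ_c)/[θ_c·(Y k − k_d) − 1] = 60.3 × (1 + 0.0669 × 8.56) / [8.56 × (0.436 × 3.96 − 0.0669) − 1] = 94.83 / 13.21 = 7.181 mg/L.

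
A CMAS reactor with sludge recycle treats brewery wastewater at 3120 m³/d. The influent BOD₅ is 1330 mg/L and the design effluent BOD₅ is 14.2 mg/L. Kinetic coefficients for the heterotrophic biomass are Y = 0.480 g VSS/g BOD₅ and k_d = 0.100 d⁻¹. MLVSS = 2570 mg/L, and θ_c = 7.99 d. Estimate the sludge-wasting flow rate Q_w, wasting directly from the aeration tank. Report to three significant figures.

Q_w ≈ 426 m³/d

Steady-state biomass mass balance: V·X·(1 + k_d·θ_c) = Y·Q·(S₀ − S)·θ_c, so V = 0.480 × 3120 × (1330 − 14.2) × 7.99 / [2570 × (1 + 0.100 × 7.99)] = 1.57×10^7 / 4623 = 3405 m³.
For wasting at MLVSS concentration, Q_w = V/θ_c = 3405/7.99 = 426.2 m³/d.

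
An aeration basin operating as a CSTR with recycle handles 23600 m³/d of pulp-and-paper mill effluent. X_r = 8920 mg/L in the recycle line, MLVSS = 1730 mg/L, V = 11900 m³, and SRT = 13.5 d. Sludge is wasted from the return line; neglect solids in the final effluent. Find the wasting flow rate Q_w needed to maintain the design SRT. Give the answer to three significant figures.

Wasting from the return line (neglecting effluent solids): Q_w = V·X / (θ_c·X_r) = 11900 × 1730 / (13.5 × 8920) = 171.0 m³/d.

Q_w ≈ 171 m³/d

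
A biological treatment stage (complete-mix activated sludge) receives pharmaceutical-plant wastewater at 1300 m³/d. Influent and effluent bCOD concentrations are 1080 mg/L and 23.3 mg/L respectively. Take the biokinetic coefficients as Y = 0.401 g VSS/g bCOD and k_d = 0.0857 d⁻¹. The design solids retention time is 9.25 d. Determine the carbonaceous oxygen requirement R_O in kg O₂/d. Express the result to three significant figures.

R_O ≈ 937 kg O₂/d

Y_obs = Y / (1 + k_d θ_c) = 0.401 / (1 + 0.0857 × 9.25) = 0.401 / 1.793 = 0.2237.
Mass of bCOD removed per day: Q(S₀ − S) = 1300 × 1057 g/m³ = 1374 kg/d.
Biomass synthesised: P_X = Y_obs × 1374 = 307.3 kg VSS/d.
R_O = Q·ΔS − 1.42 P_X = 1374 − 436.3 = 937.4 kg O₂/d.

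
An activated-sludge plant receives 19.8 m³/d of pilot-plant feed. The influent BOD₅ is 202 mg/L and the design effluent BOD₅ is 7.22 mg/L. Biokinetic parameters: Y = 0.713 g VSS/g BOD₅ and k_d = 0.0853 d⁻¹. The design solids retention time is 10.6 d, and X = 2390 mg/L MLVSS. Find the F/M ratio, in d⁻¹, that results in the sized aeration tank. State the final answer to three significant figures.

Steady-state biomass mass balance: V·X·(1 + k_d·θ_c) = Y·Q·(S₀ − S)·θ_c, so V = 0.713 × 19.8 × (202 − 7.22) × 10.6 / [2390 × (1 + 0.0853 × 10.6)] = 2.91×10^4 / 4551 = 6.405 m³.
Food-to-microorganism ratio F/M = Q S₀ / (V X) = 19.8 × 202 / (6.405 × 2390) = 0.2613 d⁻¹.

F/M ≈ 0.261 d⁻¹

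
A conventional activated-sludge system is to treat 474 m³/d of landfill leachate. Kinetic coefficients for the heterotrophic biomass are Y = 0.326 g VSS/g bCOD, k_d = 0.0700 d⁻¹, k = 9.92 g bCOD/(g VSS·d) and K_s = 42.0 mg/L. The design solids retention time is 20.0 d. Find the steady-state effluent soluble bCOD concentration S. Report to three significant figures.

For a completely mixed reactor with recycle the Lawrence–McCarty relation gives S = K_s·(1 + k_d·θ_c) / [θ_c·(Y·k − k_d) − 1] = 42.0 × (1 + 0.0700 × 20.0) / [20.0 × (0.326 × 9.92 − 0.0700) − 1] = 100.8 / 62.28 = 1.619 mg/L.

S ≈ 1.62 mg/L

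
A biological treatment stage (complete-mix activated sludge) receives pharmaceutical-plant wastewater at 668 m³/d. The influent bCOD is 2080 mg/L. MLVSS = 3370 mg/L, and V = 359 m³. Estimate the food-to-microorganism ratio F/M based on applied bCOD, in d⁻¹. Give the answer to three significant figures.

F/M = Q·S₀ / (V·X) = 668 × 2080 / (359.0 × 3370) = 1.148 g bCOD·(g VSS·d)⁻¹.

F/M ≈ 1.15 d⁻¹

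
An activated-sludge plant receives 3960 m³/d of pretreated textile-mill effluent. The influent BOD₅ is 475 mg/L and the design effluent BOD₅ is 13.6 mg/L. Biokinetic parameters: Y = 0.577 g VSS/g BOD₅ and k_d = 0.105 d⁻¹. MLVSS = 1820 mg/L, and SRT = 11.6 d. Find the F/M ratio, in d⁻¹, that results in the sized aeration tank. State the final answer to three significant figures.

From the SRT design equation V = Y Q (S₀−S) θ_c / [X (1 + k_d θ_c)] = 0.577 × 3960 × (475 − 13.6) × 11.6 / [1820 × (1 + 0.105 × 11.6)] = 1.22×10^7 / 4037 = 3030 m³.
Food-to-microorganism ratio F/M = Q S₀ / (V X) = 3960 × 475 / (3030 × 1820) = 0.3411 d⁻¹.

F/M ≈ 0.341 d⁻¹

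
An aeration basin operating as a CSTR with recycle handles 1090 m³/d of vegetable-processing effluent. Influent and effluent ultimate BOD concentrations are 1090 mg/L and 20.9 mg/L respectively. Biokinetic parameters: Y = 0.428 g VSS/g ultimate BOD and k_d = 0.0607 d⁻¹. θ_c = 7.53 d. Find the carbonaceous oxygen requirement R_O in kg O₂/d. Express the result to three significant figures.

R_O ≈ 679 kg O₂/d

Correct the yield for decay: Y_obs = Y/(1 + k_d θ_c) = 0.428 / (1 + 0.0607 × 7.53) = 0.428 / 1.457 = 0.2937.
Substrate removed = Q·(S₀ − S) = 1090 m³/d × (1090 − 20.9) g/m³ = 1.17×10^6 g/d = 1165 kg/d.
Biomass synthesised: P_X = Y_obs × 1165 = 342.3 kg VSS/d.
Carbonaceous O₂ demand = substrate oxidised − cell-mass equivalent = 1165 − 1.42 × 342.3 = 679.3 kg O₂/d.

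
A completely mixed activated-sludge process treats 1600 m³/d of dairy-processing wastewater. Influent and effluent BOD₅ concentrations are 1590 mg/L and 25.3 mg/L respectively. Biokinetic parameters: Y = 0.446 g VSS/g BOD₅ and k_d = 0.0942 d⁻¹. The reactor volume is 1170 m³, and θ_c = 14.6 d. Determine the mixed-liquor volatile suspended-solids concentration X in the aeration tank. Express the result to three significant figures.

X ≈ 5870 mg/L

Solving the biomass balance for X: X = Y Q (S₀−S) θ_c / [V (1+k_d θ_c)] = 0.446 × 1600 × (1590 − 25.3) × 14.6 / [1170 × (1 + 0.0942 × 14.6)] = 5866 mg/L.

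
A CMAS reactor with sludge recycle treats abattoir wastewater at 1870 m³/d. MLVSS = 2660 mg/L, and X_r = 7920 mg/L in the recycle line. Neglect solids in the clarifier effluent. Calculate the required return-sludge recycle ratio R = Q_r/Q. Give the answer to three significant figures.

R ≈ 0.506

R = Q_r/Q = X/(X_r − X) = 2660 / (7920 − 2660) = 0.5057.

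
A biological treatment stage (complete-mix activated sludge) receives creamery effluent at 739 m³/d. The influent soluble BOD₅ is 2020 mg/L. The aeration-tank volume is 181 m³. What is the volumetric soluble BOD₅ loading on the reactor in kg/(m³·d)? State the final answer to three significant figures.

Volumetric loading L_v = Q·S₀ / V = 739 × 2020 g/m³ / 181.0 m³ = 8247 g/(m³·d) = 8.247 kg soluble BOD₅/(m³·d).

L_v ≈ 8.25 kg soluble BOD₅/(m³·d)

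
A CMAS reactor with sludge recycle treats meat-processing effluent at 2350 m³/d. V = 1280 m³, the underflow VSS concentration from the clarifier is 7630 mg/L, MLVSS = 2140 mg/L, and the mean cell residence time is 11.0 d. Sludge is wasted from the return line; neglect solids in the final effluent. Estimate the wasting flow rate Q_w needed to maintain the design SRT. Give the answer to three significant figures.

θ_c = V·X/(Q_w·X_r) when wasting from the recycle, so Q_w = V·X/(θ_c·X_r) = 1280 × 2140 / (11.0 × 7630) = 32.64 m³/d.

Q_w ≈ 32.6 m³/d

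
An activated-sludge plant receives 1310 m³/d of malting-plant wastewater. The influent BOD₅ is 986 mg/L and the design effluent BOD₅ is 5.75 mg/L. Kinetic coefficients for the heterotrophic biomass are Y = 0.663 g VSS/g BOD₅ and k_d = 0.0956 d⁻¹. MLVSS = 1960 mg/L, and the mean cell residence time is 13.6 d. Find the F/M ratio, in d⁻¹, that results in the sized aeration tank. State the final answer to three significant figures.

Steady-state biomass mass balance: V·X·(1 + k_d·θ_c) = Y·Q·(S₀ − S)·θ_c, so V = 0.663 × 1310 × (986 − 5.75) × 13.6 / [1960 × (1 + 0.0956 × 13.6)] = 1.16×10^7 / 4508 = 2568 m³.
F/M = applied load / biomass = Q·S₀/(V·X) = 1310 × 986 / (2568 × 1960) = 0.2566 d⁻¹.

F/M ≈ 0.257 d⁻¹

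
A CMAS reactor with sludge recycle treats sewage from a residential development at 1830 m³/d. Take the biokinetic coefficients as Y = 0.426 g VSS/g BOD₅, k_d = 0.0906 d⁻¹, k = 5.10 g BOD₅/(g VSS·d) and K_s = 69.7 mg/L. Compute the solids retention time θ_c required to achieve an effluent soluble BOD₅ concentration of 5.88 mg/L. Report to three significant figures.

θ_c ≈ 12.8 d

From 1/θ_c = Y·k·S/(K_s + S) − k_d: Y·k·S/(K_s+S) = 0.426 × 5.10 × 5.88 / (69.7 + 5.88) = 0.1690 d⁻¹.
Then 1/θ_c = μ − k_d = 0.1690 − 0.0906 = 0.07842 d⁻¹, giving θ_c = 12.75 d.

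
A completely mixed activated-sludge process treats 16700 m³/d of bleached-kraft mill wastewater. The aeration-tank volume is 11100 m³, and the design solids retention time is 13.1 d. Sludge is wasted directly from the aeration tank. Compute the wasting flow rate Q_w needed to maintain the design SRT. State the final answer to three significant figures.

Q_w ≈ 847 m³/d

For wasting at MLVSS concentration, Q_w = V/θ_c = 11100/13.1 = 847.3 m³/d.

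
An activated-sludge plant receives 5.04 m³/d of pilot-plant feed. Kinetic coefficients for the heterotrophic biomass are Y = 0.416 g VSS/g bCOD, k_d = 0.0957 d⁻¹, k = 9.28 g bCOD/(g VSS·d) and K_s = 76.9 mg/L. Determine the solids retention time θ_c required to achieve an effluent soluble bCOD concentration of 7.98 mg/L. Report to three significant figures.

θ_c ≈ 3.74 d

From 1/θ_c = Y·k·S/(K_s + S) − k_d: Y·k·S/(K_s+S) = 0.416 × 9.28 × 7.98 / (76.9 + 7.98) = 0.3629 d⁻¹.
1/θ_c = 0.3629 − 0.0957 = 0.2672 d⁻¹, so θ_c = 3.742 d.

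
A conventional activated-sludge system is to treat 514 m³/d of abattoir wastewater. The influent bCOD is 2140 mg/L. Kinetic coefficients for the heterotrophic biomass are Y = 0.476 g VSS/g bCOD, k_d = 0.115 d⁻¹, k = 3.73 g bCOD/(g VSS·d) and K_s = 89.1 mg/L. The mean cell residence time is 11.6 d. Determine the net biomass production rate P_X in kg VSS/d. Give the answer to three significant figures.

P_X ≈ 223 kg VSS/d

For a completely mixed reactor with recycle the Lawrence–McCarty relation gives S = K_s·(1 + k_d·θ_c) / [θ_c·(Y·k − k_d) − 1] = 89.1 × (1 + 0.115 × 11.6) / [11.6 × (0.476 × 3.73 − 0.115) − 1] = 208.0 / 18.26 = 11.39 mg/L.
Observed yield with endogenous decay: Y_obs = Y / (1 + k_d·θ_c) = 0.476 / (1 + 0.115 × 11.6) = 0.476 / 2.334 = 0.2039 g VSS/g bCOD.
Substrate removed = Q·(S₀ − S) = 514 m³/d × (2140 − 11.4) g/m³ = 1.09×10^6 g/d = 1094 kg/d.
Net biomass production P_X = Y_obs × Q·(S₀ − S) = 0.2039 × 1094 = 223.1 kg VSS/d.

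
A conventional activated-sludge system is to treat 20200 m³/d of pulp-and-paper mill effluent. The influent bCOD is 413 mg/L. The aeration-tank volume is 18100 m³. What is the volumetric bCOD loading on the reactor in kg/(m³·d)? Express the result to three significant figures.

L_v = Q S₀ / V = 20200 × 413 × 10⁻³ / 18100 = 0.4609 kg/(m³·d).

L_v ≈ 0.461 kg bCOD/(m³·d)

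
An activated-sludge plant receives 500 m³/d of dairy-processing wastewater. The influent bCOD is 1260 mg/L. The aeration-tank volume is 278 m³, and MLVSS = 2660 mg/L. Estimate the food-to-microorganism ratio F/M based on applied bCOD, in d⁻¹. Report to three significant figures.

F/M = applied load / biomass = Q·S₀/(V·X) = 500 × 1260 / (278.0 × 2660) = 0.8520 d⁻¹.

F/M ≈ 0.852 d⁻¹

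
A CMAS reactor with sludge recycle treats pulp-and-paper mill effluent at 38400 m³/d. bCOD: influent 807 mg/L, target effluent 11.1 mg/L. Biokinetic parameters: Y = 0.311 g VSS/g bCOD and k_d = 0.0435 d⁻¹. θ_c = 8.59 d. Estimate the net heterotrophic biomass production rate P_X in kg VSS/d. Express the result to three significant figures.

Correct the yield for decay: Y_obs = Y/(1 + k_d θ_c) = 0.311 / (1 + 0.0435 × 8.59) = 0.311 / 1.374 = 0.2264.
Q·(S₀ − S) = 38400 × (807 − 11.1) × 10⁻³ = 30563 kg/d removed.
Biomass produced: P_X = Y_obs·Q·ΔS = 0.2264 × 30563 ≈ 6919 kg VSS/d.

P_X ≈ 6920 kg VSS/d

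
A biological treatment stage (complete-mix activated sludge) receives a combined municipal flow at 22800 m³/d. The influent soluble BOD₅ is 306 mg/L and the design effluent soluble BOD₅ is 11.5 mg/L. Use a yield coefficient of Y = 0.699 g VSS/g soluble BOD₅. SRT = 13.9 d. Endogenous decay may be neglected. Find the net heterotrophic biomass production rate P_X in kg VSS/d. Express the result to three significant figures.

P_X ≈ 4690 kg VSS/d

With endogenous decay neglected, the observed yield equals the true yield: Y_obs = Y = 0.699 g VSS/g soluble BOD₅.
Substrate removed = Q·(S₀ − S) = 22800 m³/d × (306 − 11.5) g/m³ = 6.71×10^6 g/d = 6715 kg/d.
P_X = Y_obs · Q(S₀ − S) = 0.6990 × 6715 = 4694 kg VSS/d.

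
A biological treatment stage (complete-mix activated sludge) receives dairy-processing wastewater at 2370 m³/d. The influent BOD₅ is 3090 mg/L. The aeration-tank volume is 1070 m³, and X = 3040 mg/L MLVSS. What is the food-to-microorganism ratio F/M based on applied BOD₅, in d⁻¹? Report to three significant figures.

F/M ≈ 2.25 d⁻¹

F/M = Q·S₀ / (V·X) = 2370 × 3090 / (1070 × 3040) = 2.251 g BOD₅·(g VSS·d)⁻¹.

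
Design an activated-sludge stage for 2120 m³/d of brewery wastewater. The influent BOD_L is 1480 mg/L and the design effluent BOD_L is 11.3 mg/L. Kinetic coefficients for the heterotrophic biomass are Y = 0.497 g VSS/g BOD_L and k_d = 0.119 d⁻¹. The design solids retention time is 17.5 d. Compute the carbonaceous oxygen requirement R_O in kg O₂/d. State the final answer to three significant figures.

R_O ≈ 2400 kg O₂/d

Observed yield with endogenous decay: Y_obs = Y / (1 + k_d·θ_c) = 0.497 / (1 + 0.119 × 17.5) = 0.497 / 3.083 = 0.1612 g VSS/g BOD_L.
Q·(S₀ − S) = 2120 × (1480 − 11.3) × 10⁻³ = 3114 kg/d removed.
Biomass synthesised: P_X = Y_obs × 3114 = 502.0 kg VSS/d.
Carbonaceous O₂ demand = substrate oxidised − cell-mass equivalent = 3114 − 1.42 × 502.0 = 2401 kg O₂/d.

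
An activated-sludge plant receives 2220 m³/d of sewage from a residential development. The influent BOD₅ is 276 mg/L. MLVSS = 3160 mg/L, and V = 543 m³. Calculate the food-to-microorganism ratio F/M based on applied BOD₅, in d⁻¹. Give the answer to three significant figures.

F/M = applied load / biomass = Q·S₀/(V·X) = 2220 × 276 / (543.0 × 3160) = 0.3571 d⁻¹.

F/M ≈ 0.357 d⁻¹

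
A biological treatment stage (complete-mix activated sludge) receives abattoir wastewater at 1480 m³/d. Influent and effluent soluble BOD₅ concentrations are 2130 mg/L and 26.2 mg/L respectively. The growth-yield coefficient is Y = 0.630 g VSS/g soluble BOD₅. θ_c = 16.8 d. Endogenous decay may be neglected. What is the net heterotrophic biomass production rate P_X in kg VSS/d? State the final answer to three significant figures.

With endogenous decay neglected, the observed yield equals the true yield: Y_obs = Y = 0.630 g VSS/g soluble BOD₅.
ΔS = 2130 − 26.2 = 2104 mg/L, so the substrate removal rate is 1480 × 2104/1000 = 3114 kg soluble BOD₅/d.
P_X = Y_obs · Q(S₀ − S) = 0.6300 × 3114 = 1962 kg VSS/d.

P_X ≈ 1960 kg VSS/d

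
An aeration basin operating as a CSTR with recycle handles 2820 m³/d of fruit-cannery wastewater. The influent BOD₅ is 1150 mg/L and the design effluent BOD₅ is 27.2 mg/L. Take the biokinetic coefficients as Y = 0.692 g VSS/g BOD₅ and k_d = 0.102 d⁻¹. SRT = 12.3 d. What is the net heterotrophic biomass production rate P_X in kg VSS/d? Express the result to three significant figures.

P_X ≈ 972 kg VSS/d

Correct the yield for decay: Y_obs = Y/(1 + k_d θ_c) = 0.692 / (1 + 0.102 × 12.3) = 0.692 / 2.255 = 0.3069.
Substrate removed = Q·(S₀ − S) = 2820 m³/d × (1150 − 27.2) g/m³ = 3.17×10^6 g/d = 3166 kg/d.
Net biomass production P_X = Y_obs × Q·(S₀ − S) = 0.3069 × 3166 = 971.8 kg VSS/d.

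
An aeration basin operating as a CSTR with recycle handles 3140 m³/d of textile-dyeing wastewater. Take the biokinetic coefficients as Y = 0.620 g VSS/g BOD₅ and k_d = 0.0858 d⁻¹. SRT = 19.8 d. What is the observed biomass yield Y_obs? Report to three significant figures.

Y_obs ≈ 0.230 g VSS/g BOD₅

The observed yield is Y_obs = Y/(1 + k_d·θ_c) = 0.620 / (1 + 0.0858 × 19.8) = 0.620 / 2.699 = 0.2297 g VSS per g BOD₅ removed.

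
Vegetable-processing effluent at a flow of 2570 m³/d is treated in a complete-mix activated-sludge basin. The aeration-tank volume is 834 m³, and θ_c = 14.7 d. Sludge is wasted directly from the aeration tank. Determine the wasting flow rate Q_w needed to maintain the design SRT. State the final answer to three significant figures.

Wasting from the aeration tank: Q_w = V / θ_c = 834.0 / 14.7 = 56.73 m³/d.

Q_w ≈ 56.7 m³/d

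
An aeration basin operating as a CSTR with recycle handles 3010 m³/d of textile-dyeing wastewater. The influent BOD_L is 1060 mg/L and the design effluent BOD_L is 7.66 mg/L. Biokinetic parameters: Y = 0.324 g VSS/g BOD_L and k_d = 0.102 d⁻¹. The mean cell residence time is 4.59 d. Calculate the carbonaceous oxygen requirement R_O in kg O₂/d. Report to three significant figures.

Y_obs = Y / (1 + k_d θ_c) = 0.324 / (1 + 0.102 × 4.59) = 0.324 / 1.468 = 0.2207.
ΔS = 1060 − 7.66 = 1052 mg/L, so the substrate removal rate is 3010 × 1052/1000 = 3168 kg BOD_L/d.
Net sludge production P_X = 0.2207 × 3168 = 699.0 kg VSS/d.
R_O = Q·(S₀ − S) − 1.42·P_X = 3168 − 1.42 × 699.0 = 2175 kg O₂/d.

R_O ≈ 2170 kg O₂/d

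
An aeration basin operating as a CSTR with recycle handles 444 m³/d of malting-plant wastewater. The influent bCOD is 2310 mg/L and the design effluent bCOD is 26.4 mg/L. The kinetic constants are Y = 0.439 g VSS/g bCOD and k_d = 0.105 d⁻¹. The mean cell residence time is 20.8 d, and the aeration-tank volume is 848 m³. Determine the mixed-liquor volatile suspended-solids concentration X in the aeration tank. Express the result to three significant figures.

From V·X·(1 + k_d·θ_c) = Y·Q·(S₀ − S)·θ_c: X = 0.439 × 444 × (2310 − 26.4) × 20.8 / [848 × (1 + 0.105 × 20.8)] = 3429 mg/L.

X ≈ 3430 mg/L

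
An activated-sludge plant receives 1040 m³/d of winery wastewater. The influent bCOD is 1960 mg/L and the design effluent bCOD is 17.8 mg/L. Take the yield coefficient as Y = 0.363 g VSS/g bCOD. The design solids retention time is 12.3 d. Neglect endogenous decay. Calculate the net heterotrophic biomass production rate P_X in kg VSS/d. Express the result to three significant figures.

Since k_d ≈ 0, Y_obs = Y = 0.363 g VSS/g bCOD.
Mass of bCOD removed per day: Q(S₀ − S) = 1040 × 1942 g/m³ = 2020 kg/d.
So the net sludge growth is P_X = 0.3630 × 2020 = 733.2 kg VSS/d.

P_X ≈ 733 kg VSS/d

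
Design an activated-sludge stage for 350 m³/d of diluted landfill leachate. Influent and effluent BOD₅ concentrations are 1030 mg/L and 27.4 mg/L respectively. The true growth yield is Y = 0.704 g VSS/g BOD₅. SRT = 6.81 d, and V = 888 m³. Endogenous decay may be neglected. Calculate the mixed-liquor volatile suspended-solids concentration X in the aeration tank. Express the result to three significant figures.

From V·X = Y·Q·(S₀ − S)·θ_c (decay neglected): X = 0.704 × 350 × (1030 − 27.4) × 6.81 / 888 = 1895 mg/L.

X ≈ 1890 mg/L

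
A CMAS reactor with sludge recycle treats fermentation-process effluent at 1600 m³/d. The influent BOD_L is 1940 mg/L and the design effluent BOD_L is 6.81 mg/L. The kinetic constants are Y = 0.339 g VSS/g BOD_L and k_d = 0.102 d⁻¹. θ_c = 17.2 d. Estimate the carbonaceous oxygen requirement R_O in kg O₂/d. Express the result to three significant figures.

R_O ≈ 2550 kg O₂/d

The observed yield is Y_obs = Y/(1 + k_d·θ_c) = 0.339 / (1 + 0.102 × 17.2) = 0.339 / 2.754 = 0.1231 g VSS per g BOD_L removed.
Q·(S₀ − S) = 1600 × (1940 − 6.81) × 10⁻³ = 3093 kg/d removed.
Net sludge production P_X = 0.1231 × 3093 = 380.7 kg VSS/d.
R_O = Q·(S₀ − S) − 1.42·P_X = 3093 − 1.42 × 380.7 = 2553 kg O₂/d.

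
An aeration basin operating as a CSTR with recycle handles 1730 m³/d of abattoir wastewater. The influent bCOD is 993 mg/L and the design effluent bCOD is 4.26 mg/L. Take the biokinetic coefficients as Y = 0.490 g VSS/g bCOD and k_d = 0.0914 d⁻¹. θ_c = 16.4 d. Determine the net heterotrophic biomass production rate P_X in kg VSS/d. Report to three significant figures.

Observed yield with endogenous decay: Y_obs = Y / (1 + k_d·θ_c) = 0.490 / (1 + 0.0914 × 16.4) = 0.490 / 2.499 = 0.1961 g VSS/g bCOD.
Mass of bCOD removed per day: Q(S₀ − S) = 1730 × 988.7 g/m³ = 1711 kg/d.
Net biomass production P_X = Y_obs × Q·(S₀ − S) = 0.1961 × 1711 = 335.4 kg VSS/d.

P_X ≈ 335 kg VSS/d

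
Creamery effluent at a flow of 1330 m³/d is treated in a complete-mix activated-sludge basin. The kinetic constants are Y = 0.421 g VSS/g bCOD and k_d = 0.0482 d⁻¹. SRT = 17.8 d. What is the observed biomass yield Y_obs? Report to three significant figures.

Correct the yield for decay: Y_obs = Y/(1 + k_d θ_c) = 0.421 / (1 + 0.0482 × 17.8) = 0.421 / 1.858 = 0.2266.

Y_obs ≈ 0.227 g VSS/g bCOD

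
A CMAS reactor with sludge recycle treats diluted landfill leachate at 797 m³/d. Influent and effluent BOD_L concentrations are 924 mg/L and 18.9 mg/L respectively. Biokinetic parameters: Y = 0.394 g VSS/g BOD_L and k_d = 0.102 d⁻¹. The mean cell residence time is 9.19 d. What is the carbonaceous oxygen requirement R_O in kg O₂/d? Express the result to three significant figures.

Y_obs = Y / (1 + k_d θ_c) = 0.394 / (1 + 0.102 × 9.19) = 0.394 / 1.937 = 0.2034.
Substrate removed = Q·(S₀ − S) = 797 m³/d × (924 − 18.9) g/m³ = 7.21×10^5 g/d = 721.4 kg/d.
Net sludge production P_X = 0.2034 × 721.4 = 146.7 kg VSS/d.
R_O = Q·ΔS − 1.42 P_X = 721.4 − 208.3 = 513.0 kg O₂/d.

R_O ≈ 513 kg O₂/d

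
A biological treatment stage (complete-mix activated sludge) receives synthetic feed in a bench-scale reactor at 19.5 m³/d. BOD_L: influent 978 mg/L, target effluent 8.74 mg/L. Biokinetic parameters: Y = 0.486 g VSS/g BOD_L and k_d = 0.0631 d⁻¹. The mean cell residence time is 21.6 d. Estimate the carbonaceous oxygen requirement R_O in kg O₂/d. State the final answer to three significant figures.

Observed yield with endogenous decay: Y_obs = Y / (1 + k_d·θ_c) = 0.486 / (1 + 0.0631 × 21.6) = 0.486 / 2.363 = 0.2057 g VSS/g BOD_L.
ΔS = 978 − 8.74 = 969.3 mg/L, so the substrate removal rate is 19.5 × 969.3/1000 = 18.90 kg BOD_L/d.
P_X = Y_obs·Q·(S₀ − S) = 0.2057 × 18.90 = 3.887 kg VSS/d.
R_O = Q·ΔS − 1.42 P_X = 18.90 − 5.520 = 13.38 kg O₂/d.

R_O ≈ 13.4 kg O₂/d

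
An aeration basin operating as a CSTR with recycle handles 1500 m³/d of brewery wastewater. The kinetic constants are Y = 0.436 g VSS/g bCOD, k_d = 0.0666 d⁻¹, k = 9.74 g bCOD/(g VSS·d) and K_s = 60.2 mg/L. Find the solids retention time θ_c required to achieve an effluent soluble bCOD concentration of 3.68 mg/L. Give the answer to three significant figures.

θ_c ≈ 5.62 d

Specific growth rate at S = 3.68 mg/L: μ = YkS/(K_s+S) = 0.436·9.74·3.68/(60.2+3.68) = 0.2446 d⁻¹.
1/θ_c = 0.2446 − 0.0666 = 0.1780 d⁻¹, so θ_c = 5.617 d.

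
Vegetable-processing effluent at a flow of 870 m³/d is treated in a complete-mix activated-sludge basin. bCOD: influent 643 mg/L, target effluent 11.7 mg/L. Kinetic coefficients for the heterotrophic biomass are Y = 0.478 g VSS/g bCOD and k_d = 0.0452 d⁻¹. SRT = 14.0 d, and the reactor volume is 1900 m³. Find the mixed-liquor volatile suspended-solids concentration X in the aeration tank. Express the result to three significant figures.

X ≈ 1180 mg/L

From V·X·(1 + k_d·θ_c) = Y·Q·(S₀ − S)·θ_c: X = 0.478 × 870 × (643 − 11.7) × 14.0 / [1900 × (1 + 0.0452 × 14.0)] = 1185 mg/L.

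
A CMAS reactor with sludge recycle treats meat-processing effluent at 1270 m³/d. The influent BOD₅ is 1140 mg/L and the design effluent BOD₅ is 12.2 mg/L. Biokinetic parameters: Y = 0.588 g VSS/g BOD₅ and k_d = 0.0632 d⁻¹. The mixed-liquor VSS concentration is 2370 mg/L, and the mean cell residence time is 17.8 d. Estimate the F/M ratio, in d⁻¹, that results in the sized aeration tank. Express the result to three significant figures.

Rearranging the biomass balance for a CMAS with decay, V = Y·Q·ΔS·θ_c / [X·(1+k_d θ_c)] = 0.588 × 1270 × (1140 − 12.2) × 17.8 / [2370 × (1 + 0.0632 × 17.8)] = 1.5×10^7 / 5036 = 2977 m³.
F/M = Q·S₀ / (V·X) = 1270 × 1140 / (2977 × 2370) = 0.2052 g BOD₅·(g VSS·d)⁻¹.

F/M ≈ 0.205 d⁻¹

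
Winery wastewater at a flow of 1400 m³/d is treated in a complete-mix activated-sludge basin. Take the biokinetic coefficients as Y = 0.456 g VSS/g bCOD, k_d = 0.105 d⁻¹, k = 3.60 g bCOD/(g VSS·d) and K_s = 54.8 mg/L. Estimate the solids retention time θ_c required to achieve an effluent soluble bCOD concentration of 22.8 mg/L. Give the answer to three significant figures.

θ_c ≈ 2.65 d

From 1/θ_c = Y·k·S/(K_s + S) − k_d: Y·k·S/(K_s+S) = 0.456 × 3.60 × 22.8 / (54.8 + 22.8) = 0.4823 d⁻¹.
Then 1/θ_c = μ − k_d = 0.4823 − 0.105 = 0.3773 d⁻¹, giving θ_c = 2.650 d.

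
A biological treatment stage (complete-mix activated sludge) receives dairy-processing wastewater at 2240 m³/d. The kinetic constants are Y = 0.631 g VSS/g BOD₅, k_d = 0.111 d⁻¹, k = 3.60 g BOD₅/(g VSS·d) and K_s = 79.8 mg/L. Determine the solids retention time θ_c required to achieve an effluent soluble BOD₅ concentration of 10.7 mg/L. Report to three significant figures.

θ_c ≈ 6.35 d

Specific growth rate at S = 10.7 mg/L: μ = YkS/(K_s+S) = 0.631·3.60·10.7/(79.8+10.7) = 0.2686 d⁻¹.
1/θ_c = 0.2686 − 0.111 = 0.1576 d⁻¹, so θ_c = 6.346 d.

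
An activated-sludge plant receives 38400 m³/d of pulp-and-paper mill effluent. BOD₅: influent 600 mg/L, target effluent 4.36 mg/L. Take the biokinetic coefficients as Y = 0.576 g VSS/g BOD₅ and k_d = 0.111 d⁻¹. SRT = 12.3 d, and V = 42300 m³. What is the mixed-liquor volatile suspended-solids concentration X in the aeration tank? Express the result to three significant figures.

X = Y·Q·ΔS·θ_c / [V·(1 + k_d θ_c)] = 0.576 × 38400 × (600 − 4.36) × 12.3 / [42300 × (1 + 0.111 × 12.3)] = 1620 mg/L.

X ≈ 1620 mg/L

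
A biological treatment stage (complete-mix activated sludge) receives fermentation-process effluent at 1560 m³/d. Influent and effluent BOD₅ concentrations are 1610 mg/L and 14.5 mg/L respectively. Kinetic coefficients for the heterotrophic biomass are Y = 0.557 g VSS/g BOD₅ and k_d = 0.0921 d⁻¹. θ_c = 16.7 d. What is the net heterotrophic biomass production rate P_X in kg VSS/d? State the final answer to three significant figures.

Correct the yield for decay: Y_obs = Y/(1 + k_d θ_c) = 0.557 / (1 + 0.0921 × 16.7) = 0.557 / 2.538 = 0.2195.
Q·(S₀ − S) = 1560 × (1610 − 14.5) × 10⁻³ = 2489 kg/d removed.
So the net sludge growth is P_X = 0.2195 × 2489 = 546.2 kg VSS/d.

P_X ≈ 546 kg VSS/d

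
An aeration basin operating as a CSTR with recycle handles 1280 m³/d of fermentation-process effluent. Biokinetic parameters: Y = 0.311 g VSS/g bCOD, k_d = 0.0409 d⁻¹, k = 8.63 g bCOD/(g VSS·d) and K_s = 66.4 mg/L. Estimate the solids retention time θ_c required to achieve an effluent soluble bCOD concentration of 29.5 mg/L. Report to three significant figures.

From 1/θ_c = Y·k·S/(K_s + S) − k_d: Y·k·S/(K_s+S) = 0.311 × 8.63 × 29.5 / (66.4 + 29.5) = 0.8256 d⁻¹.
Then 1/θ_c = μ − k_d = 0.8256 − 0.0409 = 0.7847 d⁻¹, giving θ_c = 1.274 d.

θ_c ≈ 1.27 d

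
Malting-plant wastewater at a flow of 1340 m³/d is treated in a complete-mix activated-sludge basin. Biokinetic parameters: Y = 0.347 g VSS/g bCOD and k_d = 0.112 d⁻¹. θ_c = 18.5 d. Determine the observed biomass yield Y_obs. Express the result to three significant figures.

Y_obs = Y / (1 + k_d θ_c) = 0.347 / (1 + 0.112 × 18.5) = 0.347 / 3.072 = 0.1130.

Y_obs ≈ 0.113 g VSS/g bCOD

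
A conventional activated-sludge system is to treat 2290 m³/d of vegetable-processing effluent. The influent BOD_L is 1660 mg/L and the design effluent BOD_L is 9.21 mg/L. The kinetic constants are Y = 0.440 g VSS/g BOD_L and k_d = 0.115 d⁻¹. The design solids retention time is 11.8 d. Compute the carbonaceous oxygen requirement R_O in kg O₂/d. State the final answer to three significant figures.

Correct the yield for decay: Y_obs = Y/(1 + k_d θ_c) = 0.440 / (1 + 0.115 × 11.8) = 0.440 / 2.357 = 0.1867.
Mass of BOD_L removed per day: Q(S₀ − S) = 2290 × 1651 g/m³ = 3780 kg/d.
Biomass synthesised: P_X = Y_obs × 3780 = 705.7 kg VSS/d.
R_O = Q·ΔS − 1.42 P_X = 3780 − 1002 = 2778 kg O₂/d.

R_O ≈ 2780 kg O₂/d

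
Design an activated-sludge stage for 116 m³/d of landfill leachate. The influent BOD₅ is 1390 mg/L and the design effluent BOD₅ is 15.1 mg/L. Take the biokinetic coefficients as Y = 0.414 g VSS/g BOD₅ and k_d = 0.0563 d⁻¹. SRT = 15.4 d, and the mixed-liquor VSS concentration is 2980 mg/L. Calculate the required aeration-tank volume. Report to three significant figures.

V ≈ 183 m³

Rearranging the biomass balance for a CMAS with decay, V = Y·Q·ΔS·θ_c / [X·(1+k_d θ_c)] = 0.414 × 116 × (1390 − 15.1) × 15.4 / [2980 × (1 + 0.0563 × 15.4)] = 1.02×10^6 / 5564 = 182.8 m³.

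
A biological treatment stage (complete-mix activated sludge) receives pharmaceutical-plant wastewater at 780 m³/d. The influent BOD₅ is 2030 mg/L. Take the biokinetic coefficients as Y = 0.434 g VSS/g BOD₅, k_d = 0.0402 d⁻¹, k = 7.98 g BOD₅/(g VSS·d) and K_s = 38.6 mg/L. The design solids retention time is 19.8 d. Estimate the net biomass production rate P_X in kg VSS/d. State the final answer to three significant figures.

P_X ≈ 382 kg VSS/d

From the Monod/SRT balance for a CMAS, S = K_s·(1+k_d θ_c)/[θ_c·(Y k − k_d) − 1] = 38.6 × (1 + 0.0402 × 19.8) / [19.8 × (0.434 × 7.98 − 0.0402) − 1] = 69.32 / 66.78 = 1.038 mg/L.
Observed yield with endogenous decay: Y_obs = Y / (1 + k_d·θ_c) = 0.434 / (1 + 0.0402 × 19.8) = 0.434 / 1.796 = 0.2417 g VSS/g BOD₅.
ΔS = 2030 − 1.04 = 2029 mg/L, so the substrate removal rate is 780 × 2029/1000 = 1583 kg BOD₅/d.
Biomass produced: P_X = Y_obs·Q·ΔS = 0.2417 × 1583 ≈ 382.4 kg VSS/d.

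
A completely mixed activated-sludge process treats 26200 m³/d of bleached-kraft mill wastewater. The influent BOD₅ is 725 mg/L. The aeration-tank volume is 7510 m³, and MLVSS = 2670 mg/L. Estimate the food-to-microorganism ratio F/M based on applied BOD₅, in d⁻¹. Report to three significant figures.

Food-to-microorganism ratio F/M = Q S₀ / (V X) = 26200 × 725 / (7510 × 2670) = 0.9473 d⁻¹.

F/M ≈ 0.947 d⁻¹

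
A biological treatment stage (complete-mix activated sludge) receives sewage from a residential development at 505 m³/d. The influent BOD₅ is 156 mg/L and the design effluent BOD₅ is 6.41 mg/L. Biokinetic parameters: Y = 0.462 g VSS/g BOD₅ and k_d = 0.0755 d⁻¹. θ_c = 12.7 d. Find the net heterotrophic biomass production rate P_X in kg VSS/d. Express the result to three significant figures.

Y_obs = Y / (1 + k_d θ_c) = 0.462 / (1 + 0.0755 × 12.7) = 0.462 / 1.959 = 0.2359.
Mass of BOD₅ removed per day: Q(S₀ − S) = 505 × 149.6 g/m³ = 75.54 kg/d.
So the net sludge growth is P_X = 0.2359 × 75.54 = 17.82 kg VSS/d.

P_X ≈ 17.8 kg VSS/d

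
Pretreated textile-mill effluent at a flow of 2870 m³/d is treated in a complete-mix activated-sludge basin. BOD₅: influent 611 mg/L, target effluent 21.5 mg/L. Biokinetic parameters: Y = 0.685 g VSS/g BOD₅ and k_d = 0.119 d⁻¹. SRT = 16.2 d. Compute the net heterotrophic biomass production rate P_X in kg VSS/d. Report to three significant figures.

P_X ≈ 396 kg VSS/d

Observed yield with endogenous decay: Y_obs = Y / (1 + k_d·θ_c) = 0.685 / (1 + 0.119 × 16.2) = 0.685 / 2.928 = 0.2340 g VSS/g BOD₅.
Q·(S₀ − S) = 2870 × (611 − 21.5) × 10⁻³ = 1692 kg/d removed.
Net biomass production P_X = Y_obs × Q·(S₀ − S) = 0.2340 × 1692 = 395.8 kg VSS/d.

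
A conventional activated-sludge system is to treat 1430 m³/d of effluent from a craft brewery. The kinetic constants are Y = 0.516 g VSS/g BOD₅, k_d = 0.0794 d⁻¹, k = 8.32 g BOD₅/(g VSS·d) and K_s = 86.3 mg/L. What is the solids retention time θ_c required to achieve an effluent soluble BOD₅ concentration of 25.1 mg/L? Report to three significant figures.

θ_c ≈ 1.13 d

Specific growth rate at S = 25.1 mg/L: μ = YkS/(K_s+S) = 0.516·8.32·25.1/(86.3+25.1) = 0.9673 d⁻¹.
θ_c = 1/(μ − k_d) = 1/(0.9673 − 0.0794) = 1/0.8879 = 1.126 d.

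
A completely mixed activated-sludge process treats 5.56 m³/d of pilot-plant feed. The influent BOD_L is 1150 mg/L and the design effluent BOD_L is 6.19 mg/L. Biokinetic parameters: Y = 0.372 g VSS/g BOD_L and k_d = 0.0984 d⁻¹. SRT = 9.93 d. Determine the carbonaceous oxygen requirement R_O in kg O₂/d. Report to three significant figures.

Y_obs = Y / (1 + k_d θ_c) = 0.372 / (1 + 0.0984 × 9.93) = 0.372 / 1.977 = 0.1882.
Mass of BOD_L removed per day: Q(S₀ − S) = 5.56 × 1144 g/m³ = 6.360 kg/d.
Biomass synthesised: P_X = Y_obs × 6.360 = 1.197 kg VSS/d.
R_O = Q·ΔS − 1.42 P_X = 6.360 − 1.699 = 4.660 kg O₂/d.

R_O ≈ 4.66 kg O₂/d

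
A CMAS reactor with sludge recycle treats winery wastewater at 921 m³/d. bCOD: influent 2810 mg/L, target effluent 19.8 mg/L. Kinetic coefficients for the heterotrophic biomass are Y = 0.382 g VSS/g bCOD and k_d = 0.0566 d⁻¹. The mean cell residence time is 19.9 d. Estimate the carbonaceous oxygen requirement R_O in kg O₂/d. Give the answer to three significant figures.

Y_obs = Y / (1 + k_d θ_c) = 0.382 / (1 + 0.0566 × 19.9) = 0.382 / 2.126 = 0.1797.
ΔS = 2810 − 19.8 = 2790 mg/L, so the substrate removal rate is 921 × 2790/1000 = 2570 kg bCOD/d.
Biomass synthesised: P_X = Y_obs × 2570 = 461.7 kg VSS/d.
Carbonaceous O₂ demand = substrate oxidised − cell-mass equivalent = 2570 − 1.42 × 461.7 = 1914 kg O₂/d.

R_O ≈ 1910 kg O₂/d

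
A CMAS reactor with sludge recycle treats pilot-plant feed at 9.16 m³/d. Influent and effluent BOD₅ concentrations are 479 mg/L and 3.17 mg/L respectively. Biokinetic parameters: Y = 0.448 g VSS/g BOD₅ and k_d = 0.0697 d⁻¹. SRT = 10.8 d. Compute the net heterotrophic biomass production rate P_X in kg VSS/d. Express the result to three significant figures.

P_X ≈ 1.11 kg VSS/d

Correct the yield for decay: Y_obs = Y/(1 + k_d θ_c) = 0.448 / (1 + 0.0697 × 10.8) = 0.448 / 1.753 = 0.2556.
ΔS = 479 − 3.17 = 475.8 mg/L, so the substrate removal rate is 9.16 × 475.8/1000 = 4.359 kg BOD₅/d.
Biomass produced: P_X = Y_obs·Q·ΔS = 0.2556 × 4.359 ≈ 1.114 kg VSS/d.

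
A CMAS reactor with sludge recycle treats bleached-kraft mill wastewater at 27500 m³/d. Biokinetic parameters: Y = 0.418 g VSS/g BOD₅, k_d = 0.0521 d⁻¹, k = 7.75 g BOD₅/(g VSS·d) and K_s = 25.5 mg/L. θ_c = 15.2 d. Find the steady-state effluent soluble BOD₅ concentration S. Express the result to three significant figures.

From the Monod/SRT balance for a CMAS, S = K_s·(1+k_d θ_c)/[θ_c·(Y k − k_d) − 1] = 25.5 × (1 + 0.0521 × 15.2) / [15.2 × (0.418 × 7.75 − 0.0521) − 1] = 45.69 / 47.45 = 0.9630 mg/L.

S ≈ 0.963 mg/L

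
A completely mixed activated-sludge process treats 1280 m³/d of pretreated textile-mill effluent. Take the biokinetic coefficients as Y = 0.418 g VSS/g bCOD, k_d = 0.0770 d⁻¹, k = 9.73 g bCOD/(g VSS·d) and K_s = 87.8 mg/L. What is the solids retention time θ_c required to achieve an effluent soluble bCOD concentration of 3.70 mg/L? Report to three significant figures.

Specific growth rate at S = 3.70 mg/L: μ = YkS/(K_s+S) = 0.418·9.73·3.70/(87.8+3.70) = 0.1645 d⁻¹.
1/θ_c = 0.1645 − 0.0770 = 0.08746 d⁻¹, so θ_c = 11.43 d.

θ_c ≈ 11.4 d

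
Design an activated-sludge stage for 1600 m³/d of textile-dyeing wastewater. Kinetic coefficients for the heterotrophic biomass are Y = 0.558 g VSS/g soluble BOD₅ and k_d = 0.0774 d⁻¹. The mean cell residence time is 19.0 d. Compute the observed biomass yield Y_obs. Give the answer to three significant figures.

Y_obs ≈ 0.226 g VSS/g soluble BOD₅

Y_obs = Y / (1 + k_d θ_c) = 0.558 / (1 + 0.0774 × 19.0) = 0.558 / 2.471 = 0.2259.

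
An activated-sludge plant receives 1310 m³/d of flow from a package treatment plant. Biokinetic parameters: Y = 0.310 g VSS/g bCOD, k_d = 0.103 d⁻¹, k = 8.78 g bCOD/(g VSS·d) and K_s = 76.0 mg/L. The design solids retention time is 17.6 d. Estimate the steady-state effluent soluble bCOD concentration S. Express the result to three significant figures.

Effluent substrate depends only on kinetics and SRT: S = K_s(1 + k_d θ_c) / [θ_c(Yk − k_d) − 1] = 76.0 × (1 + 0.103 × 17.6) / [17.6 × (0.310 × 8.78 − 0.103) − 1] = 213.8 / 45.09 = 4.741 mg/L.

S ≈ 4.74 mg/L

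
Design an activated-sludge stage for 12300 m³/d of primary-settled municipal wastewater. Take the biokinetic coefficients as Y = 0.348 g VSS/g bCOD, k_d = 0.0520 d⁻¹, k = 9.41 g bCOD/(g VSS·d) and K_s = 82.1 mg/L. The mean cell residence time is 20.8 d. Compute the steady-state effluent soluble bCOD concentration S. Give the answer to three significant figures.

For a completely mixed reactor with recycle the Lawrence–McCarty relation gives S = K_s·(1 + k_d·θ_c) / [θ_c·(Y·k − k_d) − 1] = 82.1 × (1 + 0.0520 × 20.8) / [20.8 × (0.348 × 9.41 − 0.0520) − 1] = 170.9 / 66.03 = 2.588 mg/L.

S ≈ 2.59 mg/L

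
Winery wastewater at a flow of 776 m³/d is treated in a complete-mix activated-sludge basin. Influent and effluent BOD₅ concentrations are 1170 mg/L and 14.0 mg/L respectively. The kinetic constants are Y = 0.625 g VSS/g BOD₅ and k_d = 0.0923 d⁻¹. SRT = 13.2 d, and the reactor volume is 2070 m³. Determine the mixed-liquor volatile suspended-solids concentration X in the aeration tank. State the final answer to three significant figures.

X = Y·Q·ΔS·θ_c / [V·(1 + k_d θ_c)] = 0.625 × 776 × (1170 − 14.0) × 13.2 / [2070 × (1 + 0.0923 × 13.2)] = 1612 mg/L.

X ≈ 1610 mg/L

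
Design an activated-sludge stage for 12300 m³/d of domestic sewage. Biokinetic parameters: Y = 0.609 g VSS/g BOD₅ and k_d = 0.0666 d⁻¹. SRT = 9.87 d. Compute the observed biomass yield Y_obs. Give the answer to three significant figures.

Y_obs = Y / (1 + k_d θ_c) = 0.609 / (1 + 0.0666 × 9.87) = 0.609 / 1.657 = 0.3675.

Y_obs ≈ 0.367 g VSS/g BOD₅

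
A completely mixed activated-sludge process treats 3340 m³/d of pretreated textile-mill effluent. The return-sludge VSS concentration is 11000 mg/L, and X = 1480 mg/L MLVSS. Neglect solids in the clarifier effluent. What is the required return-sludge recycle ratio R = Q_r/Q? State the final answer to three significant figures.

Mass balance around the secondary clarifier (neglecting effluent solids): R = X / (X_r − X) = 1480 / (11000 − 1480) = 0.1555.

R ≈ 0.155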